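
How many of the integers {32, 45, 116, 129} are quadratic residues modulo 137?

(32/137) = +1 → QR.
(45/137) = -1 → non-residue.
(116/137) = -1 → non-residue.
(129/137) = +1 → QR.
Total quadratic residues among the 4: 2.

2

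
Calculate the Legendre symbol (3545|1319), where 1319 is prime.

First reduce: 3545 ≡ 907 (mod 1319).
Reciprocity: 907 ≡ 3 and 1319 ≡ 3 (mod 4), so (907/1319) = −(1319/907).
Reduce top mod 907: now compute (412/907).
Pull out 2^2: since 907 ≡ 3 (mod 8), (2/907) = -1, so (2/907)^2 = +1.
Reciprocity: 103 ≡ 3 and 907 ≡ 3 (mod 4), so (103/907) = −(907/103).
Reduce top mod 103: now compute (83/103).
Reciprocity: 83 ≡ 3 and 103 ≡ 3 (mod 4), so (83/103) = −(103/83).
Reduce top mod 83: now compute (20/83).
Pull out 2^2: since 83 ≡ 3 (mod 8), (2/83) = -1, so (2/83)^2 = +1.
Reciprocity: 5 ≡ 1 and 83 ≡ 3 (mod 4), so (5/83) = +(83/5).
Reduce top mod 5: now compute (3/5).
Reciprocity: 3 ≡ 3 and 5 ≡ 1 (mod 4), so (3/5) = +(5/3).
Reduce top mod 3: now compute (2/3).
Pull out 2: since 3 ≡ 3 (mod 8), (2/3) = -1.
Reached (1/3) = 1. Collecting the sign flips along the way, the symbol is +1.

1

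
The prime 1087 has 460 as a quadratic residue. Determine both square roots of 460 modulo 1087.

61, 1026

Since 1087 ≡ 3 (mod 4), a square root of 460 is 460^((1087+1)/4) = 460^272 mod 1087.
Repeated squaring: 460^2≡722, 460^4≡611, 460^8≡480, 460^16≡1043, 460^32≡849, 460^64≡120, 460^128≡269, 460^256≡619 (mod 1087).
460^272 = 460^(256+16) ≡ 1026 (mod 1087).
Check: 1026² = 1052676 ≡ 460 (mod 1087). The two roots are 61 and 1026.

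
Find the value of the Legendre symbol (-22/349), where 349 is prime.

1

Euler's criterion: (-22/349) ≡ 327^174 (mod 349).
327^2 ≡ 135 (mod 349)
327^4 ≡ 77 (mod 349)
327^8 ≡ 345 (mod 349)
327^16 ≡ 16 (mod 349)
327^32 ≡ 256 (mod 349)
327^64 ≡ 273 (mod 349)
327^128 ≡ 192 (mod 349)
327^174 = 327^(128+32+8+4+2) ≡ 1 (mod 349).
Result is 1, so (-22/349) = 1.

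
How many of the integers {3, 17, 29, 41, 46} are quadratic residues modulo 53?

(3/53) = -1 → non-residue.
(17/53) = +1 → QR.
(29/53) = +1 → QR.
(41/53) = -1 → non-residue.
(46/53) = +1 → QR.
Total quadratic residues among the 5: 3.

3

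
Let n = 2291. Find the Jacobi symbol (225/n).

1

Reciprocity: 225 ≡ 1 and 2291 ≡ 3 (mod 4), so (225/2291) = +(2291/225).
Reduce top mod 225: now compute (41/225).
Reciprocity: 41 ≡ 1 and 225 ≡ 1 (mod 4), so (41/225) = +(225/41).
Reduce top mod 41: now compute (20/41).
Pull out 2^2: since 41 ≡ 1 (mod 8), (2/41) = +1, so (2/41)^2 = +1.
Reciprocity: 5 ≡ 1 and 41 ≡ 1 (mod 4), so (5/41) = +(41/5).
Reduce top mod 5: now compute (1/5).
Reached (1/5) = 1. Collecting the sign flips along the way, the symbol is +1.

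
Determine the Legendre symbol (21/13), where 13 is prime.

-1

First reduce: 21 ≡ 8 (mod 13).
Pull out 2^3: since 13 ≡ 5 (mod 8), (2/13) = -1, so (2/13)^3 = -1.
Reached (1/13) = 1. Collecting the sign flips along the way, the symbol is -1.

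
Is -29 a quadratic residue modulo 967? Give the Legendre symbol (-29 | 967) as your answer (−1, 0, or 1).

First reduce: -29 ≡ 938 (mod 967).
Pull out 2: since 967 ≡ 7 (mod 8), (2/967) = +1.
Reciprocity: 469 ≡ 1 and 967 ≡ 3 (mod 4), so (469/967) = +(967/469).
Reduce top mod 469: now compute (29/469).
Reciprocity: 29 ≡ 1 and 469 ≡ 1 (mod 4), so (29/469) = +(469/29).
Reduce top mod 29: now compute (5/29).
Reciprocity: 5 ≡ 1 and 29 ≡ 1 (mod 4), so (5/29) = +(29/5).
Reduce top mod 5: now compute (4/5).
Pull out 2^2: since 5 ≡ 5 (mod 8), (2/5) = -1, so (2/5)^2 = +1.
Reached (1/5) = 1. Collecting the sign flips along the way, the symbol is +1.

1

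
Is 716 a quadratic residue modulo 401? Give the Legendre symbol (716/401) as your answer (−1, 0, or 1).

1

Euler's criterion: (716/401) ≡ 315^200 (mod 401).
315^2 ≡ 178 (mod 401)
315^4 ≡ 5 (mod 401)
315^8 ≡ 25 (mod 401)
315^16 ≡ 224 (mod 401)
315^32 ≡ 51 (mod 401)
315^64 ≡ 195 (mod 401)
315^128 ≡ 331 (mod 401)
315^200 = 315^(128+64+8) ≡ 1 (mod 401).
Result is 1, so (716/401) = 1.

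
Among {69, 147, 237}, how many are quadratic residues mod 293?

(69/293) = +1 → QR.
(147/293) = -1 → non-residue.
(237/293) = +1 → QR.
Total quadratic residues among the 3: 2.

2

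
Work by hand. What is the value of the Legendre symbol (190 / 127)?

-1

Euler's criterion: (190/127) ≡ 63^63 (mod 127).
63^2 ≡ 32 (mod 127)
63^4 ≡ 8 (mod 127)
63^8 ≡ 64 (mod 127)
63^16 ≡ 32 (mod 127)
63^32 ≡ 8 (mod 127)
63^63 = 63^(32+16+8+4+2+1) ≡ 126 (mod 127).
Result is 126 ≡ −1, so (190/127) = −1.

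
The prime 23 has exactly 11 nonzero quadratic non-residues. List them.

Square k = 1,…,11 (k and 23−k give the same square):
1²=1, 2²=4, 3²=9, 4²=16, 5²≡2, 6²≡13, 7²≡3, 8²≡18, 9²≡12, 10²≡8, 11²≡6 (mod 23).
The residues are {1, 2, 3, 4, 6, 8, 9, 12, 13, 16, 18}; the non-residues are the remaining 11 nonzero classes.

5 7 10 11 14 15 17 19 20 21 22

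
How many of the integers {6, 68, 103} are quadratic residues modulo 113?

0

(6/113) = -1 → non-residue.
(68/113) = -1 → non-residue.
(103/113) = -1 → non-residue.
Total quadratic residues among the 3: 0.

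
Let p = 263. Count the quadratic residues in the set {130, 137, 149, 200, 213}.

3

(130/263) = -1 → non-residue.
(137/263) = +1 → QR.
(149/263) = +1 → QR.
(200/263) = +1 → QR.
(213/263) = -1 → non-residue.
Total quadratic residues among the 5: 3.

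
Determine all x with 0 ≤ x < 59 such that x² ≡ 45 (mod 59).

Since 59 ≡ 3 (mod 4), a square root of 45 is 45^((59+1)/4) = 45^15 mod 59.
Repeated squaring: 45^2≡19, 45^4≡7, 45^8≡49 (mod 59).
45^15 = 45^(8+4+2+1) ≡ 35 (mod 59).
Check: 35² = 1225 ≡ 45 (mod 59). The two roots are 24 and 35.

24, 35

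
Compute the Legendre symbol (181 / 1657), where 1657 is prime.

-1

Reciprocity: 181 ≡ 1 and 1657 ≡ 1 (mod 4), so (181/1657) = +(1657/181).
Reduce top mod 181: now compute (28/181).
Pull out 2^2: since 181 ≡ 5 (mod 8), (2/181) = -1, so (2/181)^2 = +1.
Reciprocity: 7 ≡ 3 and 181 ≡ 1 (mod 4), so (7/181) = +(181/7).
Reduce top mod 7: now compute (6/7).
Pull out 2: since 7 ≡ 7 (mod 8), (2/7) = +1.
Reciprocity: 3 ≡ 3 and 7 ≡ 3 (mod 4), so (3/7) = −(7/3).
Reduce top mod 3: now compute (1/3).
Reached (1/3) = 1. Collecting the sign flips along the way, the symbol is -1.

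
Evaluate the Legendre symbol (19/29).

-1

Reciprocity: 19 ≡ 3 and 29 ≡ 1 (mod 4), so (19/29) = +(29/19).
Reduce top mod 19: now compute (10/19).
Pull out 2: since 19 ≡ 3 (mod 8), (2/19) = -1.
Reciprocity: 5 ≡ 1 and 19 ≡ 3 (mod 4), so (5/19) = +(19/5).
Reduce top mod 5: now compute (4/5).
Pull out 2^2: since 5 ≡ 5 (mod 8), (2/5) = -1, so (2/5)^2 = +1.
Reached (1/5) = 1. Collecting the sign flips along the way, the symbol is -1.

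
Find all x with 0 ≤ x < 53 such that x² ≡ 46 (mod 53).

53 ≡ 1 (mod 4), so we find a root by search.
Trying successive values, 24² = 576 ≡ 46 (mod 53). The other root is 53 − 24 = 29.

24, 29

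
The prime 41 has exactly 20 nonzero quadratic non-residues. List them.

3,6,7,11,12,13,14,15,17,19,22,24,26,27,28,29,30,34,35,38

Square k = 1,…,20 (k and 41−k give the same square):
1²=1, 2²=4, 3²=9, 4²=16, 5²=25, 6²=36, 7²≡8, 8²≡23, 9²≡40, 10²≡18, 11²≡39, 12²≡21, 13²≡5, 14²≡32, 15²≡20, 16²≡10, 17²≡2, 18²≡37, 19²≡33, 20²≡31 (mod 41).
The residues are {1, 2, 4, 5, 8, 9, 10, 16, 18, 20, 21, 23, 25, 31, 32, 33, 36, 37, 39, 40}; the non-residues are the remaining 20 nonzero classes.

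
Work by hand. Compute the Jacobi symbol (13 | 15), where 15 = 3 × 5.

Reciprocity: 13 ≡ 1 and 15 ≡ 3 (mod 4), so (13/15) = +(15/13).
Reduce top mod 13: now compute (2/13).
Pull out 2: since 13 ≡ 5 (mod 8), (2/13) = -1.
Reached (1/13) = 1. Collecting the sign flips along the way, the symbol is -1.

-1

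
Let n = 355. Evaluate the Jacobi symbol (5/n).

Reciprocity: 5 ≡ 1 and 355 ≡ 3 (mod 4), so (5/355) = +(355/5).
Reduce top mod 5: now compute (0/5).
Top reduces to 0: gcd > 1, so the symbol is 0.

0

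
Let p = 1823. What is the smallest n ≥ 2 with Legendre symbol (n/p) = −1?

(2/1823) = +1, so 2 is a residue.
(3/1823) = +1, so 3 is a residue.
(4/1823) = +1, so 4 is a residue.
(5/1823) = −1, so 5 is the smallest positive non-residue mod 1823.

5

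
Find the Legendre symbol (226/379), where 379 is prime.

1

Pull out 2: since 379 ≡ 3 (mod 8), (2/379) = -1.
Reciprocity: 113 ≡ 1 and 379 ≡ 3 (mod 4), so (113/379) = +(379/113).
Reduce top mod 113: now compute (40/113).
Pull out 2^3: since 113 ≡ 1 (mod 8), (2/113) = +1, so (2/113)^3 = +1.
Reciprocity: 5 ≡ 1 and 113 ≡ 1 (mod 4), so (5/113) = +(113/5).
Reduce top mod 5: now compute (3/5).
Reciprocity: 3 ≡ 3 and 5 ≡ 1 (mod 4), so (3/5) = +(5/3).
Reduce top mod 3: now compute (2/3).
Pull out 2: since 3 ≡ 3 (mod 8), (2/3) = -1.
Reached (1/3) = 1. Collecting the sign flips along the way, the symbol is +1.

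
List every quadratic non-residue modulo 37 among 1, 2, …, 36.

2 5 6 8 13 14 15 17 18 19 20 22 23 24 29 31 32 35

Square k = 1,…,18 (k and 37−k give the same square):
1²=1, 2²=4, 3²=9, 4²=16, 5²=25, 6²=36, 7²≡12, 8²≡27, 9²≡7, 10²≡26, 11²≡10, 12²≡33, 13²≡21, 14²≡11, 15²≡3, 16²≡34, 17²≡30, 18²≡28 (mod 37).
The residues are {1, 3, 4, 7, 9, 10, 11, 12, 16, 21, 25, 26, 27, 28, 30, 33, 34, 36}; the non-residues are the remaining 18 nonzero classes.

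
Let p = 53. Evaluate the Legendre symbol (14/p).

-1

Pull out 2: since 53 ≡ 5 (mod 8), (2/53) = -1.
Reciprocity: 7 ≡ 3 and 53 ≡ 1 (mod 4), so (7/53) = +(53/7).
Reduce top mod 7: now compute (4/7).
Pull out 2^2: since 7 ≡ 7 (mod 8), (2/7) = +1, so (2/7)^2 = +1.
Reached (1/7) = 1. Collecting the sign flips along the way, the symbol is -1.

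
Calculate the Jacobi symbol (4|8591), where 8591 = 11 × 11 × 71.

1

Pull out 2^2: since 8591 ≡ 7 (mod 8), (2/8591) = +1, so (2/8591)^2 = +1.
Reached (1/8591) = 1. Collecting the sign flips along the way, the symbol is +1.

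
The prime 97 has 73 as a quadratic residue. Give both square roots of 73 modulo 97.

48, 49

97 ≡ 1 (mod 4), so we find a root by search.
Trying successive values, 48² = 2304 ≡ 73 (mod 97). The other root is 97 − 48 = 49.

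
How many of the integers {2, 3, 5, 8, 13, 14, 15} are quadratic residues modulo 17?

(2/17) = +1 → QR.
(3/17) = -1 → non-residue.
(5/17) = -1 → non-residue.
(8/17) = +1 → QR.
(13/17) = +1 → QR.
(14/17) = -1 → non-residue.
(15/17) = +1 → QR.
Total quadratic residues among the 7: 4.

4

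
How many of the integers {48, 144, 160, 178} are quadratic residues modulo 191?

3

(48/191) = +1 → QR.
(144/191) = +1 → QR.
(160/191) = +1 → QR.
(178/191) = -1 → non-residue.
Total quadratic residues among the 4: 3.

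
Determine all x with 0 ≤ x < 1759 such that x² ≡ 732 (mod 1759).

Since 1759 ≡ 3 (mod 4), a square root of 732 is 732^((1759+1)/4) = 732^440 mod 1759.
Repeated squaring: 732^2≡1088, 732^4≡1696, 732^8≡451, 732^16≡1116, 732^32≡84, 732^64≡20, 732^128≡400, 732^256≡1690 (mod 1759).
732^440 = 732^(256+128+32+16+8) ≡ 1358 (mod 1759).
Check: 1358² = 1844164 ≡ 732 (mod 1759). The two roots are 401 and 1358.

401, 1358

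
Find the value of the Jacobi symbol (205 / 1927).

0

Reciprocity: 205 ≡ 1 and 1927 ≡ 3 (mod 4), so (205/1927) = +(1927/205).
Reduce top mod 205: now compute (82/205).
Pull out 2: since 205 ≡ 5 (mod 8), (2/205) = -1.
Reciprocity: 41 ≡ 1 and 205 ≡ 1 (mod 4), so (41/205) = +(205/41).
Reduce top mod 41: now compute (0/41).
Top reduces to 0: gcd > 1, so the symbol is 0.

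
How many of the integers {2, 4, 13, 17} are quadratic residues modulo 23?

3

(2/23) = +1 → QR.
(4/23) = +1 → QR.
(13/23) = +1 → QR.
(17/23) = -1 → non-residue.
Total quadratic residues among the 4: 3.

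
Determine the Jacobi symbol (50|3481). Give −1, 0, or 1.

Pull out 2: since 3481 ≡ 1 (mod 8), (2/3481) = +1.
Reciprocity: 25 ≡ 1 and 3481 ≡ 1 (mod 4), so (25/3481) = +(3481/25).
Reduce top mod 25: now compute (6/25).
Pull out 2: since 25 ≡ 1 (mod 8), (2/25) = +1.
Reciprocity: 3 ≡ 3 and 25 ≡ 1 (mod 4), so (3/25) = +(25/3).
Reduce top mod 3: now compute (1/3).
Reached (1/3) = 1. Collecting the sign flips along the way, the symbol is +1.

1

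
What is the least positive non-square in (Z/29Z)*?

(2/29) = −1, so 2 is the smallest positive non-residue mod 29.

2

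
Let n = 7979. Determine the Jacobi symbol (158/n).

Pull out 2: since 7979 ≡ 3 (mod 8), (2/7979) = -1.
Reciprocity: 79 ≡ 3 and 7979 ≡ 3 (mod 4), so (79/7979) = −(7979/79).
Reduce top mod 79: now compute (0/79).
Top reduces to 0: gcd > 1, so the symbol is 0.

0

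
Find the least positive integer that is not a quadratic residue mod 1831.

(2/1831) = +1, so 2 is a residue.
(3/1831) = −1, so 3 is the smallest positive non-residue mod 1831.

3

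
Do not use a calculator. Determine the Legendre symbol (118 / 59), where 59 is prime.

First reduce: 118 ≡ 0 (mod 59).
Top reduces to 0: gcd > 1, so the symbol is 0.

0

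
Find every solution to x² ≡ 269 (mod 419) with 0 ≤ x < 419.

93, 326

Since 419 ≡ 3 (mod 4), a square root of 269 is 269^((419+1)/4) = 269^105 mod 419.
Repeated squaring: 269^2≡293, 269^4≡373, 269^8≡21, 269^16≡22, 269^32≡65, 269^64≡35 (mod 419).
269^105 = 269^(64+32+8+1) ≡ 326 (mod 419).
Check: 326² = 106276 ≡ 269 (mod 419). The two roots are 93 and 326.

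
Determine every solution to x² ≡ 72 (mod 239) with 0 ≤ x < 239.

Since 239 ≡ 3 (mod 4), a square root of 72 is 72^((239+1)/4) = 72^60 mod 239.
Repeated squaring: 72^2≡165, 72^4≡218, 72^8≡202, 72^16≡174, 72^32≡162 (mod 239).
72^60 = 72^(32+16+8+4) ≡ 116 (mod 239).
Check: 116² = 13456 ≡ 72 (mod 239). The two roots are 116 and 123.

116, 123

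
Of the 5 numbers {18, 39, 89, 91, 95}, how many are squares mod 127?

1

(18/127) = +1 → QR.
(39/127) = -1 → non-residue.
(89/127) = -1 → non-residue.
(91/127) = -1 → non-residue.
(95/127) = -1 → non-residue.
Total quadratic residues among the 5: 1.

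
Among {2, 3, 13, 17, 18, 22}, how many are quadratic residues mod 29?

(2/29) = -1 → non-residue.
(3/29) = -1 → non-residue.
(13/29) = +1 → QR.
(17/29) = -1 → non-residue.
(18/29) = -1 → non-residue.
(22/29) = +1 → QR.
Total quadratic residues among the 6: 2.

2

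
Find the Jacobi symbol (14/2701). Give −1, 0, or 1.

Pull out 2: since 2701 ≡ 5 (mod 8), (2/2701) = -1.
Reciprocity: 7 ≡ 3 and 2701 ≡ 1 (mod 4), so (7/2701) = +(2701/7).
Reduce top mod 7: now compute (6/7).
Pull out 2: since 7 ≡ 7 (mod 8), (2/7) = +1.
Reciprocity: 3 ≡ 3 and 7 ≡ 3 (mod 4), so (3/7) = −(7/3).
Reduce top mod 3: now compute (1/3).
Reached (1/3) = 1. Collecting the sign flips along the way, the symbol is +1.

1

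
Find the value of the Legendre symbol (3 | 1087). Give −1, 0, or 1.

-1

Reciprocity: 3 ≡ 3 and 1087 ≡ 3 (mod 4), so (3/1087) = −(1087/3).
Reduce top mod 3: now compute (1/3).
Reached (1/3) = 1. Collecting the sign flips along the way, the symbol is -1.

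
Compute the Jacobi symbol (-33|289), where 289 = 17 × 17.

1

First reduce: -33 ≡ 256 (mod 289).
Pull out 2^8: since 289 ≡ 1 (mod 8), (2/289) = +1, so (2/289)^8 = +1.
Reached (1/289) = 1. Collecting the sign flips along the way, the symbol is +1.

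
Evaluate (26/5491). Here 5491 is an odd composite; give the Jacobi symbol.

1

Pull out 2: since 5491 ≡ 3 (mod 8), (2/5491) = -1.
Reciprocity: 13 ≡ 1 and 5491 ≡ 3 (mod 4), so (13/5491) = +(5491/13).
Reduce top mod 13: now compute (5/13).
Reciprocity: 5 ≡ 1 and 13 ≡ 1 (mod 4), so (5/13) = +(13/5).
Reduce top mod 5: now compute (3/5).
Reciprocity: 3 ≡ 3 and 5 ≡ 1 (mod 4), so (3/5) = +(5/3).
Reduce top mod 3: now compute (2/3).
Pull out 2: since 3 ≡ 3 (mod 8), (2/3) = -1.
Reached (1/3) = 1. Collecting the sign flips along the way, the symbol is +1.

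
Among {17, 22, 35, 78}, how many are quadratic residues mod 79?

(17/79) = -1 → non-residue.
(22/79) = +1 → QR.
(35/79) = -1 → non-residue.
(78/79) = -1 → non-residue.
Total quadratic residues among the 4: 1.

1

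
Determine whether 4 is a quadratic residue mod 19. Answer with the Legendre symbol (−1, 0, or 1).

Euler's criterion: (4/19) ≡ 4^9 (mod 19).
4^2 ≡ 16 (mod 19)
4^4 ≡ 9 (mod 19)
4^8 ≡ 5 (mod 19)
4^9 = 4^(8+1) ≡ 1 (mod 19).
Result is 1, so (4/19) = 1.

1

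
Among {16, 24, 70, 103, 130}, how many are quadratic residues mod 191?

(16/191) = +1 → QR.
(24/191) = +1 → QR.
(70/191) = -1 → non-residue.
(103/191) = +1 → QR.
(130/191) = +1 → QR.
Total quadratic residues among the 5: 4.

4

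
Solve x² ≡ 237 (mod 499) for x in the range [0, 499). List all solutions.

82, 417

Since 499 ≡ 3 (mod 4), a square root of 237 is 237^((499+1)/4) = 237^125 mod 499.
Repeated squaring: 237^2≡281, 237^4≡119, 237^8≡189, 237^16≡292, 237^32≡434, 237^64≡233 (mod 499).
237^125 = 237^(64+32+16+8+4+1) ≡ 82 (mod 499).
Check: 82² = 6724 ≡ 237 (mod 499). The two roots are 82 and 417.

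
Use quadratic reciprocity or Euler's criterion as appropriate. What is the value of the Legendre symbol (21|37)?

Euler's criterion: (21/37) ≡ 21^18 (mod 37).
21^2 ≡ 34 (mod 37)
21^4 ≡ 9 (mod 37)
21^8 ≡ 7 (mod 37)
21^16 ≡ 12 (mod 37)
21^18 = 21^(16+2) ≡ 1 (mod 37).
Result is 1, so (21/37) = 1.

1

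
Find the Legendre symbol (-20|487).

First reduce: -20 ≡ 467 (mod 487).
Reciprocity: 467 ≡ 3 and 487 ≡ 3 (mod 4), so (467/487) = −(487/467).
Reduce top mod 467: now compute (20/467).
Pull out 2^2: since 467 ≡ 3 (mod 8), (2/467) = -1, so (2/467)^2 = +1.
Reciprocity: 5 ≡ 1 and 467 ≡ 3 (mod 4), so (5/467) = +(467/5).
Reduce top mod 5: now compute (2/5).
Pull out 2: since 5 ≡ 5 (mod 8), (2/5) = -1.
Reached (1/5) = 1. Collecting the sign flips along the way, the symbol is +1.

1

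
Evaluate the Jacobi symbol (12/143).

1

Pull out 2^2: since 143 ≡ 7 (mod 8), (2/143) = +1, so (2/143)^2 = +1.
Reciprocity: 3 ≡ 3 and 143 ≡ 3 (mod 4), so (3/143) = −(143/3).
Reduce top mod 3: now compute (2/3).
Pull out 2: since 3 ≡ 3 (mod 8), (2/3) = -1.
Reached (1/3) = 1. Collecting the sign flips along the way, the symbol is +1.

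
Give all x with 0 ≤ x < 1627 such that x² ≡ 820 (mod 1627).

Since 1627 ≡ 3 (mod 4), a square root of 820 is 820^((1627+1)/4) = 820^407 mod 1627.
Repeated squaring: 820^2≡449, 820^4≡1480, 820^8≡458, 820^16≡1508, 820^32≡1145, 820^64≡1290, 820^128≡1306, 820^256≡540 (mod 1627).
820^407 = 820^(256+128+16+4+2+1) ≡ 1039 (mod 1627).
Check: 1039² = 1079521 ≡ 820 (mod 1627). The two roots are 588 and 1039.

588, 1039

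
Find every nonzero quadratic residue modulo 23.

1 2 3 4 6 8 9 12 13 16 18

Square k = 1,…,11 (k and 23−k give the same square):
1²=1, 2²=4, 3²=9, 4²=16, 5²≡2, 6²≡13, 7²≡3, 8²≡18, 9²≡12, 10²≡8, 11²≡6 (mod 23).
So the quadratic residues mod 23 are {1, 2, 3, 4, 6, 8, 9, 12, 13, 16, 18}.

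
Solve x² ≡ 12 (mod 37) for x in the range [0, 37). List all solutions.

7, 30

37 ≡ 1 (mod 4), so we find a root by search.
Trying successive values, 7² = 49 ≡ 12 (mod 37). The other root is 37 − 7 = 30.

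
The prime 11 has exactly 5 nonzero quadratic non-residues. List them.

Square k = 1,…,5 (k and 11−k give the same square):
1²=1, 2²=4, 3²=9, 4²≡5, 5²≡3 (mod 11).
The residues are {1, 3, 4, 5, 9}; the non-residues are the remaining 5 nonzero classes.

2,6,7,8,10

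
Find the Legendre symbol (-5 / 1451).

-1

First reduce: -5 ≡ 1446 (mod 1451).
Pull out 2: since 1451 ≡ 3 (mod 8), (2/1451) = -1.
Reciprocity: 723 ≡ 3 and 1451 ≡ 3 (mod 4), so (723/1451) = −(1451/723).
Reduce top mod 723: now compute (5/723).
Reciprocity: 5 ≡ 1 and 723 ≡ 3 (mod 4), so (5/723) = +(723/5).
Reduce top mod 5: now compute (3/5).
Reciprocity: 3 ≡ 3 and 5 ≡ 1 (mod 4), so (3/5) = +(5/3).
Reduce top mod 3: now compute (2/3).
Pull out 2: since 3 ≡ 3 (mod 8), (2/3) = -1.
Reached (1/3) = 1. Collecting the sign flips along the way, the symbol is -1.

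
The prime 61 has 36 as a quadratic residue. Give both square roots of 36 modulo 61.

61 ≡ 1 (mod 4), so we find a root by search.
Trying successive values, 6² = 36 ≡ 36 (mod 61). The other root is 61 − 6 = 55.

6, 55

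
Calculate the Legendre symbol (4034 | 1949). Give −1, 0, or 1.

1

First reduce: 4034 ≡ 136 (mod 1949).
Pull out 2^3: since 1949 ≡ 5 (mod 8), (2/1949) = -1, so (2/1949)^3 = -1.
Reciprocity: 17 ≡ 1 and 1949 ≡ 1 (mod 4), so (17/1949) = +(1949/17).
Reduce top mod 17: now compute (11/17).
Reciprocity: 11 ≡ 3 and 17 ≡ 1 (mod 4), so (11/17) = +(17/11).
Reduce top mod 11: now compute (6/11).
Pull out 2: since 11 ≡ 3 (mod 8), (2/11) = -1.
Reciprocity: 3 ≡ 3 and 11 ≡ 3 (mod 4), so (3/11) = −(11/3).
Reduce top mod 3: now compute (2/3).
Pull out 2: since 3 ≡ 3 (mod 8), (2/3) = -1.
Reached (1/3) = 1. Collecting the sign flips along the way, the symbol is +1.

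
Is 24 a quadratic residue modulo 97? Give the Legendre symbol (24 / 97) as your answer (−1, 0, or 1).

1

Pull out 2^3: since 97 ≡ 1 (mod 8), (2/97) = +1, so (2/97)^3 = +1.
Reciprocity: 3 ≡ 3 and 97 ≡ 1 (mod 4), so (3/97) = +(97/3).
Reduce top mod 3: now compute (1/3).
Reached (1/3) = 1. Collecting the sign flips along the way, the symbol is +1.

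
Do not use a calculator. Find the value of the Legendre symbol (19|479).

-1

Reciprocity: 19 ≡ 3 and 479 ≡ 3 (mod 4), so (19/479) = −(479/19).
Reduce top mod 19: now compute (4/19).
Pull out 2^2: since 19 ≡ 3 (mod 8), (2/19) = -1, so (2/19)^2 = +1.
Reached (1/19) = 1. Collecting the sign flips along the way, the symbol is -1.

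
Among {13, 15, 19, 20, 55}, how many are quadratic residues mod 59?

3

(13/59) = -1 → non-residue.
(15/59) = +1 → QR.
(19/59) = +1 → QR.
(20/59) = +1 → QR.
(55/59) = -1 → non-residue.
Total quadratic residues among the 5: 3.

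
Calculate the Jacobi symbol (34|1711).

-1

Pull out 2: since 1711 ≡ 7 (mod 8), (2/1711) = +1.
Reciprocity: 17 ≡ 1 and 1711 ≡ 3 (mod 4), so (17/1711) = +(1711/17).
Reduce top mod 17: now compute (11/17).
Reciprocity: 11 ≡ 3 and 17 ≡ 1 (mod 4), so (11/17) = +(17/11).
Reduce top mod 11: now compute (6/11).
Pull out 2: since 11 ≡ 3 (mod 8), (2/11) = -1.
Reciprocity: 3 ≡ 3 and 11 ≡ 3 (mod 4), so (3/11) = −(11/3).
Reduce top mod 3: now compute (2/3).
Pull out 2: since 3 ≡ 3 (mod 8), (2/3) = -1.
Reached (1/3) = 1. Collecting the sign flips along the way, the symbol is -1.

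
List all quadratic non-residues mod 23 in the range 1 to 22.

Square k = 1,…,11 (k and 23−k give the same square):
1²=1, 2²=4, 3²=9, 4²=16, 5²≡2, 6²≡13, 7²≡3, 8²≡18, 9²≡12, 10²≡8, 11²≡6 (mod 23).
The residues are {1, 2, 3, 4, 6, 8, 9, 12, 13, 16, 18}; the non-residues are the remaining 11 nonzero classes.

5 7 10 11 14 15 17 19 20 21 22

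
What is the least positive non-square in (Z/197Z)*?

(2/197) = −1, so 2 is the smallest positive non-residue mod 197.

2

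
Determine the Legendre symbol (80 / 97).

Euler's criterion: (80/97) ≡ 80^48 (mod 97).
80^2 ≡ 95 (mod 97)
80^4 ≡ 4 (mod 97)
80^8 ≡ 16 (mod 97)
80^16 ≡ 62 (mod 97)
80^32 ≡ 61 (mod 97)
80^48 = 80^(32+16) ≡ 96 (mod 97).
Result is 96 ≡ −1, so (80/97) = −1.

-1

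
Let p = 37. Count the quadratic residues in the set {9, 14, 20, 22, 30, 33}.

3

(9/37) = +1 → QR.
(14/37) = -1 → non-residue.
(20/37) = -1 → non-residue.
(22/37) = -1 → non-residue.
(30/37) = +1 → QR.
(33/37) = +1 → QR.
Total quadratic residues among the 6: 3.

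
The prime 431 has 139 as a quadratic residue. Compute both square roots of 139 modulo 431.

Since 431 ≡ 3 (mod 4), a square root of 139 is 139^((431+1)/4) = 139^108 mod 431.
Repeated squaring: 139^2≡357, 139^4≡304, 139^8≡182, 139^16≡368, 139^32≡90, 139^64≡342 (mod 431).
139^108 = 139^(64+32+8+4) ≡ 194 (mod 431).
Check: 194² = 37636 ≡ 139 (mod 431). The two roots are 194 and 237.

194, 237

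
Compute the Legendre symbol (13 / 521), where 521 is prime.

1

Reciprocity: 13 ≡ 1 and 521 ≡ 1 (mod 4), so (13/521) = +(521/13).
Reduce top mod 13: now compute (1/13).
Reached (1/13) = 1. Collecting the sign flips along the way, the symbol is +1.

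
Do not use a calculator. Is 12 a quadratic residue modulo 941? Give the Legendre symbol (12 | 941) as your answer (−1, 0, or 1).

Pull out 2^2: since 941 ≡ 5 (mod 8), (2/941) = -1, so (2/941)^2 = +1.
Reciprocity: 3 ≡ 3 and 941 ≡ 1 (mod 4), so (3/941) = +(941/3).
Reduce top mod 3: now compute (2/3).
Pull out 2: since 3 ≡ 3 (mod 8), (2/3) = -1.
Reached (1/3) = 1. Collecting the sign flips along the way, the symbol is -1.

-1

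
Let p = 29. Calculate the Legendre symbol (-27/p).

-1

First reduce: -27 ≡ 2 (mod 29).
Pull out 2: since 29 ≡ 5 (mod 8), (2/29) = -1.
Reached (1/29) = 1. Collecting the sign flips along the way, the symbol is -1.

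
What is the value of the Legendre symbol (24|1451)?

-1

Pull out 2^3: since 1451 ≡ 3 (mod 8), (2/1451) = -1, so (2/1451)^3 = -1.
Reciprocity: 3 ≡ 3 and 1451 ≡ 3 (mod 4), so (3/1451) = −(1451/3).
Reduce top mod 3: now compute (2/3).
Pull out 2: since 3 ≡ 3 (mod 8), (2/3) = -1.
Reached (1/3) = 1. Collecting the sign flips along the way, the symbol is -1.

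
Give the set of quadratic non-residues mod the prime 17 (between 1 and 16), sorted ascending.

Square k = 1,…,8 (k and 17−k give the same square):
1²=1, 2²=4, 3²=9, 4²=16, 5²≡8, 6²≡2, 7²≡15, 8²≡13 (mod 17).
The residues are {1, 2, 4, 8, 9, 13, 15, 16}; the non-residues are the remaining 8 nonzero classes.

3 5 6 7 10 11 12 14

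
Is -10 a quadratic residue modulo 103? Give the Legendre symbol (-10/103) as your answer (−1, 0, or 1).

1

First reduce: -10 ≡ 93 (mod 103).
Reciprocity: 93 ≡ 1 and 103 ≡ 3 (mod 4), so (93/103) = +(103/93).
Reduce top mod 93: now compute (10/93).
Pull out 2: since 93 ≡ 5 (mod 8), (2/93) = -1.
Reciprocity: 5 ≡ 1 and 93 ≡ 1 (mod 4), so (5/93) = +(93/5).
Reduce top mod 5: now compute (3/5).
Reciprocity: 3 ≡ 3 and 5 ≡ 1 (mod 4), so (3/5) = +(5/3).
Reduce top mod 3: now compute (2/3).
Pull out 2: since 3 ≡ 3 (mod 8), (2/3) = -1.
Reached (1/3) = 1. Collecting the sign flips along the way, the symbol is +1.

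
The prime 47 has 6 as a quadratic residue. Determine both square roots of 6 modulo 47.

10, 37

Since 47 ≡ 3 (mod 4), a square root of 6 is 6^((47+1)/4) = 6^12 mod 47.
Repeated squaring: 6^2≡36, 6^4≡27, 6^8≡24 (mod 47).
6^12 = 6^(8+4) ≡ 37 (mod 47).
Check: 37² = 1369 ≡ 6 (mod 47). The two roots are 10 and 37.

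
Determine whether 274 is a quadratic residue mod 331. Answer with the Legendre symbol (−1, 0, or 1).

1

Euler's criterion: (274/331) ≡ 274^165 (mod 331).
274^2 ≡ 270 (mod 331)
274^4 ≡ 80 (mod 331)
274^8 ≡ 111 (mod 331)
274^16 ≡ 74 (mod 331)
274^32 ≡ 180 (mod 331)
274^64 ≡ 293 (mod 331)
274^128 ≡ 120 (mod 331)
274^165 = 274^(128+32+4+1) ≡ 1 (mod 331).
Result is 1, so (274/331) = 1.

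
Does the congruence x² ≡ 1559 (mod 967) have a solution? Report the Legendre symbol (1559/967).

-1

Euler's criterion: (1559/967) ≡ 592^483 (mod 967).
592^2 ≡ 410 (mod 967)
592^4 ≡ 809 (mod 967)
592^8 ≡ 789 (mod 967)
592^16 ≡ 740 (mod 967)
592^32 ≡ 278 (mod 967)
592^64 ≡ 891 (mod 967)
592^128 ≡ 941 (mod 967)
592^256 ≡ 676 (mod 967)
592^483 = 592^(256+128+64+32+2+1) ≡ 966 (mod 967).
Result is 966 ≡ −1, so (1559/967) = −1.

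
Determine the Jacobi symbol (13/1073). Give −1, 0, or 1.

-1

Reciprocity: 13 ≡ 1 and 1073 ≡ 1 (mod 4), so (13/1073) = +(1073/13).
Reduce top mod 13: now compute (7/13).
Reciprocity: 7 ≡ 3 and 13 ≡ 1 (mod 4), so (7/13) = +(13/7).
Reduce top mod 7: now compute (6/7).
Pull out 2: since 7 ≡ 7 (mod 8), (2/7) = +1.
Reciprocity: 3 ≡ 3 and 7 ≡ 3 (mod 4), so (3/7) = −(7/3).
Reduce top mod 3: now compute (1/3).
Reached (1/3) = 1. Collecting the sign flips along the way, the symbol is -1.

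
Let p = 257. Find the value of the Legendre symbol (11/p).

Euler's criterion: (11/257) ≡ 11^128 (mod 257).
11^2 ≡ 121 (mod 257)
11^4 ≡ 249 (mod 257)
11^8 ≡ 64 (mod 257)
11^16 ≡ 241 (mod 257)
11^32 ≡ 256 (mod 257)
11^64 ≡ 1 (mod 257)
11^128 ≡ 1 (mod 257)
11^128 = 11^(128) ≡ 1 (mod 257).
Result is 1, so (11/257) = 1.

1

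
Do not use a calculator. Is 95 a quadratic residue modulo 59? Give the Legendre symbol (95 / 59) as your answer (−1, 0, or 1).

1

First reduce: 95 ≡ 36 (mod 59).
Pull out 2^2: since 59 ≡ 3 (mod 8), (2/59) = -1, so (2/59)^2 = +1.
Reciprocity: 9 ≡ 1 and 59 ≡ 3 (mod 4), so (9/59) = +(59/9).
Reduce top mod 9: now compute (5/9).
Reciprocity: 5 ≡ 1 and 9 ≡ 1 (mod 4), so (5/9) = +(9/5).
Reduce top mod 5: now compute (4/5).
Pull out 2^2: since 5 ≡ 5 (mod 8), (2/5) = -1, so (2/5)^2 = +1.
Reached (1/5) = 1. Collecting the sign flips along the way, the symbol is +1.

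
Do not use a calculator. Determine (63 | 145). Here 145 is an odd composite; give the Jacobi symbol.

-1

Reciprocity: 63 ≡ 3 and 145 ≡ 1 (mod 4), so (63/145) = +(145/63).
Reduce top mod 63: now compute (19/63).
Reciprocity: 19 ≡ 3 and 63 ≡ 3 (mod 4), so (19/63) = −(63/19).
Reduce top mod 19: now compute (6/19).
Pull out 2: since 19 ≡ 3 (mod 8), (2/19) = -1.
Reciprocity: 3 ≡ 3 and 19 ≡ 3 (mod 4), so (3/19) = −(19/3).
Reduce top mod 3: now compute (1/3).
Reached (1/3) = 1. Collecting the sign flips along the way, the symbol is -1.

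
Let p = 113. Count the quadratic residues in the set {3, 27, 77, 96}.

(3/113) = -1 → non-residue.
(27/113) = -1 → non-residue.
(77/113) = +1 → QR.
(96/113) = -1 → non-residue.
Total quadratic residues among the 4: 1.

1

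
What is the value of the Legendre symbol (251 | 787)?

Reciprocity: 251 ≡ 3 and 787 ≡ 3 (mod 4), so (251/787) = −(787/251).
Reduce top mod 251: now compute (34/251).
Pull out 2: since 251 ≡ 3 (mod 8), (2/251) = -1.
Reciprocity: 17 ≡ 1 and 251 ≡ 3 (mod 4), so (17/251) = +(251/17).
Reduce top mod 17: now compute (13/17).
Reciprocity: 13 ≡ 1 and 17 ≡ 1 (mod 4), so (13/17) = +(17/13).
Reduce top mod 13: now compute (4/13).
Pull out 2^2: since 13 ≡ 5 (mod 8), (2/13) = -1, so (2/13)^2 = +1.
Reached (1/13) = 1. Collecting the sign flips along the way, the symbol is +1.

1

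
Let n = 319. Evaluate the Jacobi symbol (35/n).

-1

Reciprocity: 35 ≡ 3 and 319 ≡ 3 (mod 4), so (35/319) = −(319/35).
Reduce top mod 35: now compute (4/35).
Pull out 2^2: since 35 ≡ 3 (mod 8), (2/35) = -1, so (2/35)^2 = +1.
Reached (1/35) = 1. Collecting the sign flips along the way, the symbol is -1.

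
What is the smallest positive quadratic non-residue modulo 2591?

7

(2/2591) = +1, so 2 is a residue.
(3/2591) = +1, so 3 is a residue.
(4/2591) = +1, so 4 is a residue.
(5/2591) = +1, so 5 is a residue.
(6/2591) = +1, so 6 is a residue.
(7/2591) = −1, so 7 is the smallest positive non-residue mod 2591.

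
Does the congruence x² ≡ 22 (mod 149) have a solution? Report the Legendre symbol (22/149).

1

Pull out 2: since 149 ≡ 5 (mod 8), (2/149) = -1.
Reciprocity: 11 ≡ 3 and 149 ≡ 1 (mod 4), so (11/149) = +(149/11).
Reduce top mod 11: now compute (6/11).
Pull out 2: since 11 ≡ 3 (mod 8), (2/11) = -1.
Reciprocity: 3 ≡ 3 and 11 ≡ 3 (mod 4), so (3/11) = −(11/3).
Reduce top mod 3: now compute (2/3).
Pull out 2: since 3 ≡ 3 (mod 8), (2/3) = -1.
Reached (1/3) = 1. Collecting the sign flips along the way, the symbol is +1.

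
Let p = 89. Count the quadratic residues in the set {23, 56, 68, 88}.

(23/89) = -1 → non-residue.
(56/89) = -1 → non-residue.
(68/89) = +1 → QR.
(88/89) = +1 → QR.
Total quadratic residues among the 4: 2.

2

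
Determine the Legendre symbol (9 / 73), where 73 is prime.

Euler's criterion: (9/73) ≡ 9^36 (mod 73).
9^2 ≡ 8 (mod 73)
9^4 ≡ 64 (mod 73)
9^8 ≡ 8 (mod 73)
9^16 ≡ 64 (mod 73)
9^32 ≡ 8 (mod 73)
9^36 = 9^(32+4) ≡ 1 (mod 73).
Result is 1, so (9/73) = 1.

1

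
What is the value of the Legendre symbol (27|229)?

1

Reciprocity: 27 ≡ 3 and 229 ≡ 1 (mod 4), so (27/229) = +(229/27).
Reduce top mod 27: now compute (13/27).
Reciprocity: 13 ≡ 1 and 27 ≡ 3 (mod 4), so (13/27) = +(27/13).
Reduce top mod 13: now compute (1/13).
Reached (1/13) = 1. Collecting the sign flips along the way, the symbol is +1.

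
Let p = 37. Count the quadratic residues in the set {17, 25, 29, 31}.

1

(17/37) = -1 → non-residue.
(25/37) = +1 → QR.
(29/37) = -1 → non-residue.
(31/37) = -1 → non-residue.
Total quadratic residues among the 4: 1.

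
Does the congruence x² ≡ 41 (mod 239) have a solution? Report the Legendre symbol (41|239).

-1

Reciprocity: 41 ≡ 1 and 239 ≡ 3 (mod 4), so (41/239) = +(239/41).
Reduce top mod 41: now compute (34/41).
Pull out 2: since 41 ≡ 1 (mod 8), (2/41) = +1.
Reciprocity: 17 ≡ 1 and 41 ≡ 1 (mod 4), so (17/41) = +(41/17).
Reduce top mod 17: now compute (7/17).
Reciprocity: 7 ≡ 3 and 17 ≡ 1 (mod 4), so (7/17) = +(17/7).
Reduce top mod 7: now compute (3/7).
Reciprocity: 3 ≡ 3 and 7 ≡ 3 (mod 4), so (3/7) = −(7/3).
Reduce top mod 3: now compute (1/3).
Reached (1/3) = 1. Collecting the sign flips along the way, the symbol is -1.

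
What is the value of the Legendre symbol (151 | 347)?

Reciprocity: 151 ≡ 3 and 347 ≡ 3 (mod 4), so (151/347) = −(347/151).
Reduce top mod 151: now compute (45/151).
Reciprocity: 45 ≡ 1 and 151 ≡ 3 (mod 4), so (45/151) = +(151/45).
Reduce top mod 45: now compute (16/45).
Pull out 2^4: since 45 ≡ 5 (mod 8), (2/45) = -1, so (2/45)^4 = +1.
Reached (1/45) = 1. Collecting the sign flips along the way, the symbol is -1.

-1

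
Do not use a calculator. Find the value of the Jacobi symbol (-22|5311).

First reduce: -22 ≡ 5289 (mod 5311).
Reciprocity: 5289 ≡ 1 and 5311 ≡ 3 (mod 4), so (5289/5311) = +(5311/5289).
Reduce top mod 5289: now compute (22/5289).
Pull out 2: since 5289 ≡ 1 (mod 8), (2/5289) = +1.
Reciprocity: 11 ≡ 3 and 5289 ≡ 1 (mod 4), so (11/5289) = +(5289/11).
Reduce top mod 11: now compute (9/11).
Reciprocity: 9 ≡ 1 and 11 ≡ 3 (mod 4), so (9/11) = +(11/9).
Reduce top mod 9: now compute (2/9).
Pull out 2: since 9 ≡ 1 (mod 8), (2/9) = +1.
Reached (1/9) = 1. Collecting the sign flips along the way, the symbol is +1.

1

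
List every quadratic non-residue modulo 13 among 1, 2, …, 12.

Square k = 1,…,6 (k and 13−k give the same square):
1²=1, 2²=4, 3²=9, 4²≡3, 5²≡12, 6²≡10 (mod 13).
The residues are {1, 3, 4, 9, 10, 12}; the non-residues are the remaining 6 nonzero classes.

2 5 6 7 8 11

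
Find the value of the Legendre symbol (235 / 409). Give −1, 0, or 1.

-1

Reciprocity: 235 ≡ 3 and 409 ≡ 1 (mod 4), so (235/409) = +(409/235).
Reduce top mod 235: now compute (174/235).
Pull out 2: since 235 ≡ 3 (mod 8), (2/235) = -1.
Reciprocity: 87 ≡ 3 and 235 ≡ 3 (mod 4), so (87/235) = −(235/87).
Reduce top mod 87: now compute (61/87).
Reciprocity: 61 ≡ 1 and 87 ≡ 3 (mod 4), so (61/87) = +(87/61).
Reduce top mod 61: now compute (26/61).
Pull out 2: since 61 ≡ 5 (mod 8), (2/61) = -1.
Reciprocity: 13 ≡ 1 and 61 ≡ 1 (mod 4), so (13/61) = +(61/13).
Reduce top mod 13: now compute (9/13).
Reciprocity: 9 ≡ 1 and 13 ≡ 1 (mod 4), so (9/13) = +(13/9).
Reduce top mod 9: now compute (4/9).
Pull out 2^2: since 9 ≡ 1 (mod 8), (2/9) = +1, so (2/9)^2 = +1.
Reached (1/9) = 1. Collecting the sign flips along the way, the symbol is -1.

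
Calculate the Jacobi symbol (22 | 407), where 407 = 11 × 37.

0

Pull out 2: since 407 ≡ 7 (mod 8), (2/407) = +1.
Reciprocity: 11 ≡ 3 and 407 ≡ 3 (mod 4), so (11/407) = −(407/11).
Reduce top mod 11: now compute (0/11).
Top reduces to 0: gcd > 1, so the symbol is 0.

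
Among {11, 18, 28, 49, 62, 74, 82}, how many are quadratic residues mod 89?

(11/89) = +1 → QR.
(18/89) = +1 → QR.
(28/89) = -1 → non-residue.
(49/89) = +1 → QR.
(62/89) = -1 → non-residue.
(74/89) = -1 → non-residue.
(82/89) = -1 → non-residue.
Total quadratic residues among the 7: 3.

3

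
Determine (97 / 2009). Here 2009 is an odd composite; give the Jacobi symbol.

Reciprocity: 97 ≡ 1 and 2009 ≡ 1 (mod 4), so (97/2009) = +(2009/97).
Reduce top mod 97: now compute (69/97).
Reciprocity: 69 ≡ 1 and 97 ≡ 1 (mod 4), so (69/97) = +(97/69).
Reduce top mod 69: now compute (28/69).
Pull out 2^2: since 69 ≡ 5 (mod 8), (2/69) = -1, so (2/69)^2 = +1.
Reciprocity: 7 ≡ 3 and 69 ≡ 1 (mod 4), so (7/69) = +(69/7).
Reduce top mod 7: now compute (6/7).
Pull out 2: since 7 ≡ 7 (mod 8), (2/7) = +1.
Reciprocity: 3 ≡ 3 and 7 ≡ 3 (mod 4), so (3/7) = −(7/3).
Reduce top mod 3: now compute (1/3).
Reached (1/3) = 1. Collecting the sign flips along the way, the symbol is -1.

-1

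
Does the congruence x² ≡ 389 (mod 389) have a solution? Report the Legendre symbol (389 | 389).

0

First reduce: 389 ≡ 0 (mod 389).
Top reduces to 0: gcd > 1, so the symbol is 0.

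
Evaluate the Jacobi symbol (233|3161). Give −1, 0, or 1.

Reciprocity: 233 ≡ 1 and 3161 ≡ 1 (mod 4), so (233/3161) = +(3161/233).
Reduce top mod 233: now compute (132/233).
Pull out 2^2: since 233 ≡ 1 (mod 8), (2/233) = +1, so (2/233)^2 = +1.
Reciprocity: 33 ≡ 1 and 233 ≡ 1 (mod 4), so (33/233) = +(233/33).
Reduce top mod 33: now compute (2/33).
Pull out 2: since 33 ≡ 1 (mod 8), (2/33) = +1.
Reached (1/33) = 1. Collecting the sign flips along the way, the symbol is +1.

1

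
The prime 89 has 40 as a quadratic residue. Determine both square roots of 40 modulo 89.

29, 60

89 ≡ 1 (mod 4), so we find a root by search.
Trying successive values, 29² = 841 ≡ 40 (mod 89). The other root is 89 − 29 = 60.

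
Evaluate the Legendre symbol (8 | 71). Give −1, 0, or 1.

1

Pull out 2^3: since 71 ≡ 7 (mod 8), (2/71) = +1, so (2/71)^3 = +1.
Reached (1/71) = 1. Collecting the sign flips along the way, the symbol is +1.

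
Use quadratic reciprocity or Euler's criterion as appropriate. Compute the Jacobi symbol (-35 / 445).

First reduce: -35 ≡ 410 (mod 445).
Pull out 2: since 445 ≡ 5 (mod 8), (2/445) = -1.
Reciprocity: 205 ≡ 1 and 445 ≡ 1 (mod 4), so (205/445) = +(445/205).
Reduce top mod 205: now compute (35/205).
Reciprocity: 35 ≡ 3 and 205 ≡ 1 (mod 4), so (35/205) = +(205/35).
Reduce top mod 35: now compute (30/35).
Pull out 2: since 35 ≡ 3 (mod 8), (2/35) = -1.
Reciprocity: 15 ≡ 3 and 35 ≡ 3 (mod 4), so (15/35) = −(35/15).
Reduce top mod 15: now compute (5/15).
Reciprocity: 5 ≡ 1 and 15 ≡ 3 (mod 4), so (5/15) = +(15/5).
Reduce top mod 5: now compute (0/5).
Top reduces to 0: gcd > 1, so the symbol is 0.

0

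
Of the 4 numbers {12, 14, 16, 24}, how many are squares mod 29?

(12/29) = -1 → non-residue.
(14/29) = -1 → non-residue.
(16/29) = +1 → QR.
(24/29) = +1 → QR.
Total quadratic residues among the 4: 2.

2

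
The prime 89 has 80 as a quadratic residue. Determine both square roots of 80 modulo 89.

13, 76

89 ≡ 1 (mod 4), so we find a root by search.
Trying successive values, 13² = 169 ≡ 80 (mod 89). The other root is 89 − 13 = 76.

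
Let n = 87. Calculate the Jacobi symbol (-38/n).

First reduce: -38 ≡ 49 (mod 87).
Reciprocity: 49 ≡ 1 and 87 ≡ 3 (mod 4), so (49/87) = +(87/49).
Reduce top mod 49: now compute (38/49).
Pull out 2: since 49 ≡ 1 (mod 8), (2/49) = +1.
Reciprocity: 19 ≡ 3 and 49 ≡ 1 (mod 4), so (19/49) = +(49/19).
Reduce top mod 19: now compute (11/19).
Reciprocity: 11 ≡ 3 and 19 ≡ 3 (mod 4), so (11/19) = −(19/11).
Reduce top mod 11: now compute (8/11).
Pull out 2^3: since 11 ≡ 3 (mod 8), (2/11) = -1, so (2/11)^3 = -1.
Reached (1/11) = 1. Collecting the sign flips along the way, the symbol is +1.

1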